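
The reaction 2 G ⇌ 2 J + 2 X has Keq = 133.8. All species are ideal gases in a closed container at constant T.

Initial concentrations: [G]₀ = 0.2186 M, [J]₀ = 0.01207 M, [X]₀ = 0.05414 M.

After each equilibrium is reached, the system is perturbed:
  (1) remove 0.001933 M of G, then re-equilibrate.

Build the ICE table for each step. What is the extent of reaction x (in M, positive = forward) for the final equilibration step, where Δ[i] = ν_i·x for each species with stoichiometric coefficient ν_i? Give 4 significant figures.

Q₀ = 8.9362e-06 vs Keq = 133.8 ⇒ Q<K, forward
Step 1:
                    G           J           X
  Initial      0.2186     0.01207     0.05414
  Change      -0.2134      0.2134      0.2134
  Equil      0.005214      0.2255      0.2675
  solve Keq expr → x = 0.1067; check Q = 133.8
Then remove 0.001933 M of G.
Step 2:
                    G           J           X
  Initial    0.003281      0.2255      0.2675
  Change     0.001854   -0.001854   -0.001854
  Equil      0.005136      0.2236      0.2657
  solve Keq expr → x = -9.2714e-04; check Q = 133.8

x = -9.2714e-04 M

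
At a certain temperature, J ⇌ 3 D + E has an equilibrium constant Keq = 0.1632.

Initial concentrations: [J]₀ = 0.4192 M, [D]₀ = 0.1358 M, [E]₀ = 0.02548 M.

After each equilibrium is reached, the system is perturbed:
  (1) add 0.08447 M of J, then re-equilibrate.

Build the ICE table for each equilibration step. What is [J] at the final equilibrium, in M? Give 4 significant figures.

[J]_eq = 0.3321 M

Q₀ = 1.5222e-04 vs Keq = 0.1632 ⇒ Q<K, forward
Step 1:
                    J           D           E
  I            0.4192      0.1358     0.02548
  C            -0.159       0.477       0.159
  E            0.2602      0.6128      0.1845
  solve Keq expr → x = 0.159; check Q = 0.1632
Then add 0.08447 M of J.
Step 2:
                    J           D           E
  I            0.3447      0.6128      0.1845
  C          -0.01252     0.03756     0.01252
  E            0.3321      0.6504       0.197
  solve Keq expr → x = 0.01252; check Q = 0.1632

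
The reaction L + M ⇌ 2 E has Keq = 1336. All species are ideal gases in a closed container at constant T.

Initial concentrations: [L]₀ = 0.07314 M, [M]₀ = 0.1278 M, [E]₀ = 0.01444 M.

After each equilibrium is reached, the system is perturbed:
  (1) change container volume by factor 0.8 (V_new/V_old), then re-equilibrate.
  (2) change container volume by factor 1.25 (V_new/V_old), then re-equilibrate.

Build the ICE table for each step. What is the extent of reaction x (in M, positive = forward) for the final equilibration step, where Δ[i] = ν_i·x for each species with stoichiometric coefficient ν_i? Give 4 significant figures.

Q₀ = 0.02231 vs Keq = 1336 ⇒ Q<K, forward
Step 1:
                   L          M          E
  I          0.07314     0.1278    0.01444
  C         -0.07279   -0.07279     0.1456
  E       3.4844e-04    0.05501       0.16
  solve Keq expr → x = 0.07279; check Q = 1336
Then change container volume by factor 0.8 (V_new/V_old).
Step 2:
                   L          M          E
  I       4.3555e-04    0.06876        0.2
  C                0          0          0
  E       4.3555e-04    0.06876        0.2
  solve Keq expr → x = 0; check Q = 1336
Then change container volume by factor 1.25 (V_new/V_old).
Step 3:
                   L          M          E
  I       3.4844e-04    0.05501       0.16
  C                0          0          0
  E       3.4844e-04    0.05501       0.16
  solve Keq expr → x = 0; check Q = 1336

x = 0 M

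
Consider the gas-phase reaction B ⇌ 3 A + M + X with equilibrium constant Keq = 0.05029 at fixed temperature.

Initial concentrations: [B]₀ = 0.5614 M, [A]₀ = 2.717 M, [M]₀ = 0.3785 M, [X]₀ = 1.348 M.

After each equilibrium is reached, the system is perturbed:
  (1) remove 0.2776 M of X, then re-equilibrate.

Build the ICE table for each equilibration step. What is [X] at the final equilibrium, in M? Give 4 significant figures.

[X]_eq = 0.7072 M

Q₀ = 18.23 vs Keq = 0.05029 ⇒ Q>K, reverse
Step 1:
                  B         A         M         X
  Initial    0.5614     2.717    0.3785     1.348
  Change     0.3672    -1.102   -0.3672   -0.3672
  Equil      0.9286     1.615    0.0113    0.9808
  solve Keq expr → x = -0.3672; check Q = 0.05029
Then remove 0.2776 M of X.
Step 2:
                  B         A         M         X
  Initial    0.9286     1.615    0.0113    0.7032
  Change  -0.003964   0.01189  0.003964  0.003964
  Equil      0.9246     1.627   0.01526    0.7072
  solve Keq expr → x = 0.003964; check Q = 0.05029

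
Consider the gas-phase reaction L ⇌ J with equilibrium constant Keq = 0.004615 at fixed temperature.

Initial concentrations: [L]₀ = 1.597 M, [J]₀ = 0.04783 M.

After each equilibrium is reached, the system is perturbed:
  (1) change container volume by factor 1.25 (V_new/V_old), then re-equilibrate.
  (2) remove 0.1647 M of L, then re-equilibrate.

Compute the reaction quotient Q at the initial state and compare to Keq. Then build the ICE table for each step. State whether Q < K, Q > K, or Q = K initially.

Q₀ = 0.02995 vs Keq = 0.004615 ⇒ Q>K, reverse
Step 1:
                   L          J
  init         1.597    0.04783
  Δ          0.04027   -0.04027
  eq           1.637   0.007556
  solve Keq expr → x = -0.04027; check Q = 0.004615
Then change container volume by factor 1.25 (V_new/V_old).
Step 2:
                   L          J
  init          1.31   0.006045
  Δ                0          0
  eq            1.31   0.006045
  solve Keq expr → x = 0; check Q = 0.004615
Then remove 0.1647 M of L.
Step 3:
                   L          J
  init         1.145   0.006045
  Δ       7.5660e-04 -7.5660e-04
  eq           1.146   0.005288
  solve Keq expr → x = -7.5660e-04; check Q = 0.004615

Q₀ = 0.02995; Q > K (proceeds reverse)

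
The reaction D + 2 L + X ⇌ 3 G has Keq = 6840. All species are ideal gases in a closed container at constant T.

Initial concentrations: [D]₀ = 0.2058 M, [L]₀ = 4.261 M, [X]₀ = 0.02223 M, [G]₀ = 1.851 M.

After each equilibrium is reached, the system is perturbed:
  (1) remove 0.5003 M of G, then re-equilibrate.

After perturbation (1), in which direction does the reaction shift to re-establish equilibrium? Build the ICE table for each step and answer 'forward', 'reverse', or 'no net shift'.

Direction: forward

Q₀ = 76.35 vs Keq = 6840 ⇒ Q<K, forward
Step 1:
                   D          L          X          G
  Initial     0.2058      4.261    0.02223      1.851
  Change    -0.02192   -0.04383   -0.02192    0.06575
  Equil       0.1839      4.217 3.1481e-04      1.917
  solve Keq expr → x = 0.02192; check Q = 6840
Then remove 0.5003 M of G.
Step 2:
                   D          L          X          G
  Initial     0.1839      4.217 3.1481e-04      1.416
  Change  -1.8746e-04 -3.7492e-04 -1.8746e-04 5.6239e-04
  Equil       0.1837      4.217 1.2735e-04      1.417
  solve Keq expr → x = 1.8746e-04; check Q = 6840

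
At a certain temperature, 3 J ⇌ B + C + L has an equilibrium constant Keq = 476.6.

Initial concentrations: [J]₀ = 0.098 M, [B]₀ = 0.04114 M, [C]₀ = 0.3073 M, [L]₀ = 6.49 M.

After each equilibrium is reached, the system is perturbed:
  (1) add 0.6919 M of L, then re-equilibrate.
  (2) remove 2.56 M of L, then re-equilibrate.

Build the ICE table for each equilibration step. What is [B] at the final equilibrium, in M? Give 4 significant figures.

[B]_eq = 0.05524 M

Q₀ = 87.18 vs Keq = 476.6 ⇒ Q<K, forward
Step 1:
                    J           B           C           L
  Initial       0.098     0.04114      0.3073        6.49
  Change     -0.03652     0.01217     0.01217     0.01217
  Equil       0.06148     0.05331      0.3195       6.502
  solve Keq expr → x = 0.01217; check Q = 476.6
Then add 0.6919 M of L.
Step 2:
                    J           B           C           L
  Initial     0.06148     0.05331      0.3195       7.194
  Change     0.001823 -6.0770e-04 -6.0770e-04 -6.0770e-04
  Equil        0.0633     0.05271      0.3189       7.193
  solve Keq expr → x = -6.0770e-04; check Q = 476.6
Then remove 2.56 M of L.
Step 3:
                    J           B           C           L
  Initial      0.0633     0.05271      0.3189       4.633
  Change    -0.007612    0.002537    0.002537    0.002537
  Equil       0.05569     0.05524      0.3214       4.636
  solve Keq expr → x = 0.002537; check Q = 476.6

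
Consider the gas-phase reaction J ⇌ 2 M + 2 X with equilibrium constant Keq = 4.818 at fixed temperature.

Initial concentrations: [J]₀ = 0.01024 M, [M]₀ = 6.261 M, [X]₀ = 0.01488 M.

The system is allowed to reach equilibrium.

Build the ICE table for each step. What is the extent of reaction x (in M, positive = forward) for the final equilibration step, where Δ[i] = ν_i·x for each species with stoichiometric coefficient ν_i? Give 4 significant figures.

x = 0.005103 M

Q₀ = 0.8476 vs Keq = 4.818 ⇒ Q<K, forward
Step 1:
                    J           M           X
  I           0.01024       6.261     0.01488
  C         -0.005103     0.01021     0.01021
  E          0.005137       6.271     0.02509
  solve Keq expr → x = 0.005103; check Q = 4.818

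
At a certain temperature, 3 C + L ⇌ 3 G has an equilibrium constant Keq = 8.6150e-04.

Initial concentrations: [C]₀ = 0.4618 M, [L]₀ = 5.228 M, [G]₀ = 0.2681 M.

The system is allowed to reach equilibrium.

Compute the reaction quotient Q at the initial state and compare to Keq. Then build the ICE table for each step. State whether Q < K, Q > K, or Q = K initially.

Q₀ = 0.03743 vs Keq = 8.6150e-04 ⇒ Q>K, reverse
Step 1:
                   C          L          G
  I           0.4618      5.228     0.2681
  C           0.1643    0.05478    -0.1643
  E           0.6261      5.283     0.1038
  solve Keq expr → x = -0.05478; check Q = 8.6150e-04

Q₀ = 0.03743; Q > K (proceeds reverse)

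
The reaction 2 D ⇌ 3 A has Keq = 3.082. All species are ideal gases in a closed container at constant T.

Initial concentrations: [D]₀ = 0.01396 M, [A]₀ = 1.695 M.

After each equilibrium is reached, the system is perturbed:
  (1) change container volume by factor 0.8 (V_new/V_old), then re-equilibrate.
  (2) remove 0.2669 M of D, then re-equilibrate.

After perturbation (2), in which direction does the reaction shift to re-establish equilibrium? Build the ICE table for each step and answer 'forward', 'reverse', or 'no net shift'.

Direction: reverse

Q₀ = 2.4988e+04 vs Keq = 3.082 ⇒ Q>K, reverse
Step 1:
                    D           A
  Initial     0.01396       1.695
  Change       0.5042     -0.7562
  Equil        0.5181      0.9388
  solve Keq expr → x = -0.2521; check Q = 3.082
Then change container volume by factor 0.8 (V_new/V_old).
Step 2:
                    D           A
  Initial      0.6476       1.173
  Change       0.0322     -0.0483
  Equil        0.6798       1.125
  solve Keq expr → x = -0.0161; check Q = 3.082
Then remove 0.2669 M of D.
Step 3:
                    D           A
  Initial      0.4129       1.125
  Change       0.1158     -0.1736
  Equil        0.5287      0.9515
  solve Keq expr → x = -0.05788; check Q = 3.082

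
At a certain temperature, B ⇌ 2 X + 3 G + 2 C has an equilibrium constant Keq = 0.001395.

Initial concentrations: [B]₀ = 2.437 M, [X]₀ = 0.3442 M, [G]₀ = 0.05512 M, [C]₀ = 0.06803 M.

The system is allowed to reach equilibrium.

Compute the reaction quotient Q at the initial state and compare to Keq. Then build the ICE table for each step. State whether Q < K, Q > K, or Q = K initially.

Q₀ = 3.7679e-08; Q < K (proceeds forward)

Q₀ = 3.7679e-08 vs Keq = 0.001395 ⇒ Q<K, forward
Step 1:
                  B         X         G         C
  init        2.437    0.3442   0.05512   0.06803
  Δ         -0.1281    0.2563    0.3844    0.2563
  eq          2.309    0.6005    0.4396    0.3243
  solve Keq expr → x = 0.1281; check Q = 0.001395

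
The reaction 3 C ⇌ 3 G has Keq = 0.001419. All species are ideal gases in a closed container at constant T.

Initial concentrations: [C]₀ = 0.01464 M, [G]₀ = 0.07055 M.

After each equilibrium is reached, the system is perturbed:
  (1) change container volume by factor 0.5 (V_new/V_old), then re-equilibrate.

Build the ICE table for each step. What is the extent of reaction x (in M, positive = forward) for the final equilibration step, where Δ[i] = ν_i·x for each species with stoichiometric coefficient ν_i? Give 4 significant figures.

Q₀ = 111.9 vs Keq = 0.001419 ⇒ Q>K, reverse
Step 1:
                  C         G
  init      0.01464   0.07055
  Δ         0.06194  -0.06194
  eq        0.07658  0.008606
  solve Keq expr → x = -0.02065; check Q = 0.001419
Then change container volume by factor 0.5 (V_new/V_old).
Step 2:
                  C         G
  init       0.1532   0.01721
  Δ               0         0
  eq         0.1532   0.01721
  solve Keq expr → x = 0; check Q = 0.001419

x = 0 M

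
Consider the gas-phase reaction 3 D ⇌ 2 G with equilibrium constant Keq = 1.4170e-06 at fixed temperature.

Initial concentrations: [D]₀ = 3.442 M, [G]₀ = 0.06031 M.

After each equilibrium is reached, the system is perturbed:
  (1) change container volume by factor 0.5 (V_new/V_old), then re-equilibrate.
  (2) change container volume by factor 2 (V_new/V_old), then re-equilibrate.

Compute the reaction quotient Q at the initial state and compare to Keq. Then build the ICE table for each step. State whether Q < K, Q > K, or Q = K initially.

Q₀ = 8.9196e-05 vs Keq = 1.4170e-06 ⇒ Q>K, reverse
Step 1:
                    D           G
  I             3.442     0.06031
  C           0.07867    -0.05245
  E             3.521    0.007864
  solve Keq expr → x = -0.02622; check Q = 1.4170e-06
Then change container volume by factor 0.5 (V_new/V_old).
Step 2:
                    D           G
  I             7.041     0.01573
  C         -0.009703    0.006468
  E             7.032      0.0222
  solve Keq expr → x = 0.003234; check Q = 1.4170e-06
Then change container volume by factor 2 (V_new/V_old).
Step 3:
                    D           G
  I             3.516      0.0111
  C          0.004851   -0.003234
  E             3.521    0.007864
  solve Keq expr → x = -0.001617; check Q = 1.4170e-06

Q₀ = 8.9196e-05; Q > K (proceeds reverse)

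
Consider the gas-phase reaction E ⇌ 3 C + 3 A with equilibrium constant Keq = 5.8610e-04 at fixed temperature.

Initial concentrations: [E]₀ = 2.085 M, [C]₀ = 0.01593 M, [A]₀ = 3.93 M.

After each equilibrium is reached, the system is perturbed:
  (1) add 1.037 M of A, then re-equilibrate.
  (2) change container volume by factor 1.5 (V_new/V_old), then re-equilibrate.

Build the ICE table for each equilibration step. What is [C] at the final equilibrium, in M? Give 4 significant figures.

Q₀ = 1.1768e-04 vs Keq = 5.8610e-04 ⇒ Q<K, forward
Step 1:
                    E           C           A
  I             2.085     0.01593        3.93
  C         -0.003727     0.01118     0.01118
  E             2.081     0.02711       3.941
  solve Keq expr → x = 0.003727; check Q = 5.8610e-04
Then add 1.037 M of A.
Step 2:
                    E           C           A
  I             2.081     0.02711       4.978
  C          0.001872   -0.005617   -0.005617
  E             2.083     0.02149       4.973
  solve Keq expr → x = -0.001872; check Q = 5.8610e-04
Then change container volume by factor 1.5 (V_new/V_old).
Step 3:
                    E           C           A
  I             1.389     0.01433       3.315
  C         -0.004563     0.01369     0.01369
  E             1.384     0.02802       3.329
  solve Keq expr → x = 0.004563; check Q = 5.8610e-04

[C]_eq = 0.02802 M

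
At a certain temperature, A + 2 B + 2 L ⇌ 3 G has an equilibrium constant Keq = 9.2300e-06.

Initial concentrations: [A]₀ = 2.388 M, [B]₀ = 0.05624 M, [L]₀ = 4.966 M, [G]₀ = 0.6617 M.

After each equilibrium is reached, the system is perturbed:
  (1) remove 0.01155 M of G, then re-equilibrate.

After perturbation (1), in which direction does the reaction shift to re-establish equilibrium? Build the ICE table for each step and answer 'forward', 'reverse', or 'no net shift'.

Q₀ = 1.555 vs Keq = 9.2300e-06 ⇒ Q>K, reverse
Step 1:
                   A          B          L          G
  init         2.388    0.05624      4.966     0.6617
  Δ            0.203     0.4059     0.4059    -0.6089
  eq           2.591     0.4622      5.372    0.05282
  solve Keq expr → x = -0.203; check Q = 9.2300e-06
Then remove 0.01155 M of G.
Step 2:
                   A          B          L          G
  init         2.591     0.4622      5.372    0.04127
  Δ        -0.003641  -0.007281  -0.007281    0.01092
  eq           2.587     0.4549      5.365     0.0522
  solve Keq expr → x = 0.003641; check Q = 9.2300e-06

Direction: forward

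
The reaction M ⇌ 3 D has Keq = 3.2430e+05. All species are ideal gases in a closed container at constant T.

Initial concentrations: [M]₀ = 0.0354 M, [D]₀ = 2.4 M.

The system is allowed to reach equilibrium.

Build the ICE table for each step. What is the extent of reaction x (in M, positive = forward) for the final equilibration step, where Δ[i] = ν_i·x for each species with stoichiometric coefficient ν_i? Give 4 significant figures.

x = 0.03535 M

Q₀ = 390.5 vs Keq = 3.2430e+05 ⇒ Q<K, forward
Step 1:
                  M         D
  init       0.0354       2.4
  Δ        -0.03535    0.1061
  eq      4.8532e-05     2.506
  solve Keq expr → x = 0.03535; check Q = 3.2430e+05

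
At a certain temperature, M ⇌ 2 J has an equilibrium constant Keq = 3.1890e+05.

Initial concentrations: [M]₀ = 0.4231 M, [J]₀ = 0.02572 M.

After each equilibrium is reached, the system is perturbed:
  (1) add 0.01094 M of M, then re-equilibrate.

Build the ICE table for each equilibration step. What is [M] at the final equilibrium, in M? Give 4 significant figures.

Q₀ = 0.001564 vs Keq = 3.1890e+05 ⇒ Q<K, forward
Step 1:
                    M           J
  Initial      0.4231     0.02572
  Change      -0.4231      0.8462
  Equil    2.3839e-06      0.8719
  solve Keq expr → x = 0.4231; check Q = 3.1890e+05
Then add 0.01094 M of M.
Step 2:
                    M           J
  Initial     0.01094      0.8719
  Change     -0.01094     0.02188
  Equil    2.5051e-06      0.8938
  solve Keq expr → x = 0.01094; check Q = 3.1890e+05

[M]_eq = 2.5051e-06 M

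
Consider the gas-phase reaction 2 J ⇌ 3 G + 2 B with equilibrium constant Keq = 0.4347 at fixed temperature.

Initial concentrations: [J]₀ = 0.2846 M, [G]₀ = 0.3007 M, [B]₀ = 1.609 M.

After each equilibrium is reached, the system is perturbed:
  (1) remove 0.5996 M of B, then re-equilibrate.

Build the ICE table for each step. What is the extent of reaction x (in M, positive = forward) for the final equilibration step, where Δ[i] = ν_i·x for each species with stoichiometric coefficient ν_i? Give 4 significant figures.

x = 0.01942 M

Q₀ = 0.869 vs Keq = 0.4347 ⇒ Q>K, reverse
Step 1:
                    J           G           B
  I            0.2846      0.3007       1.609
  C           0.02874    -0.04311    -0.02874
  E            0.3133      0.2576        1.58
  solve Keq expr → x = -0.01437; check Q = 0.4347
Then remove 0.5996 M of B.
Step 2:
                    J           G           B
  I            0.3133      0.2576      0.9807
  C          -0.03885     0.05827     0.03885
  E            0.2745      0.3159        1.02
  solve Keq expr → x = 0.01942; check Q = 0.4347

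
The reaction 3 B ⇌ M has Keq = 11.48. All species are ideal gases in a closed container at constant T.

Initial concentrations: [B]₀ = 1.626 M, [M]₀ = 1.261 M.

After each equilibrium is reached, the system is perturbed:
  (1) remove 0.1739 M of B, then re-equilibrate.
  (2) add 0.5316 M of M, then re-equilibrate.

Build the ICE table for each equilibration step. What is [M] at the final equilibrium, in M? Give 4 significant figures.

[M]_eq = 2.088 M

Q₀ = 0.2933 vs Keq = 11.48 ⇒ Q<K, forward
Step 1:
                   B          M
  Initial      1.626      1.261
  Change      -1.104     0.3681
  Equil       0.5216      1.629
  solve Keq expr → x = 0.3681; check Q = 11.48
Then remove 0.1739 M of B.
Step 2:
                   B          M
  Initial     0.3477      1.629
  Change      0.1679   -0.05595
  Equil       0.5156      1.573
  solve Keq expr → x = -0.05595; check Q = 11.48
Then add 0.5316 M of M.
Step 3:
                   B          M
  Initial     0.5156      2.105
  Change       0.051     -0.017
  Equil       0.5666      2.088
  solve Keq expr → x = -0.017; check Q = 11.48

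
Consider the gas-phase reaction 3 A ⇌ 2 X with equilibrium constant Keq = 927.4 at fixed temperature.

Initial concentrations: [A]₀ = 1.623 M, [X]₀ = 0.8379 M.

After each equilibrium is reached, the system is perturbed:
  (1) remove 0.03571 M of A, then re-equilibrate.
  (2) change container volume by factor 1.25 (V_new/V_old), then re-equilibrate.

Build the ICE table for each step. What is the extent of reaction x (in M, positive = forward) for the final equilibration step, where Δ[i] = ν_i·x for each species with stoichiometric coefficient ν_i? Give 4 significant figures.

Q₀ = 0.1642 vs Keq = 927.4 ⇒ Q<K, forward
Step 1:
                  A         X
  I           1.623    0.8379
  C           -1.47    0.9802
  E          0.1528     1.818
  solve Keq expr → x = 0.4901; check Q = 927.4
Then remove 0.03571 M of A.
Step 2:
                  A         X
  I           0.117     1.818
  C         0.03442  -0.02295
  E          0.1515     1.795
  solve Keq expr → x = -0.01147; check Q = 927.4
Then change container volume by factor 1.25 (V_new/V_old).
Step 3:
                  A         X
  I          0.1212     1.436
  C        0.008993 -0.005995
  E          0.1302      1.43
  solve Keq expr → x = -0.002998; check Q = 927.4

x = -0.002998 M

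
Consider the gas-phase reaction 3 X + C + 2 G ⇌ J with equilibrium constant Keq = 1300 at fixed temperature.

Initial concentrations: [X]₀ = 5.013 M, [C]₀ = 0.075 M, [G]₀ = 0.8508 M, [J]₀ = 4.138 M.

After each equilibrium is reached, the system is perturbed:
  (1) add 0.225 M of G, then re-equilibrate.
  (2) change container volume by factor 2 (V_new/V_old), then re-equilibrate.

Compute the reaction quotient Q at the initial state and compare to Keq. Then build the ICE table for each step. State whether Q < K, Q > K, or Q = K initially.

Q₀ = 0.605; Q < K (proceeds forward)

Q₀ = 0.605 vs Keq = 1300 ⇒ Q<K, forward
Step 1:
                  X         C         G         J
  Initial     5.013     0.075    0.8508     4.138
  Change    -0.2248  -0.07494   -0.1499   0.07494
  Equil       4.788 6.0089e-05    0.7009     4.213
  solve Keq expr → x = 0.07494; check Q = 1300
Then add 0.225 M of G.
Step 2:
                  X         C         G         J
  Initial     4.788 6.0089e-05    0.9259     4.213
  Change  -7.6948e-05 -2.5649e-05 -5.1299e-05 2.5649e-05
  Equil       4.788 3.4439e-05    0.9259     4.213
  solve Keq expr → x = 2.5649e-05; check Q = 1300
Then change container volume by factor 2 (V_new/V_old).
Step 3:
                  X         C         G         J
  Initial     2.394 1.7220e-05    0.4629     2.106
  Change    0.00159 5.3007e-04   0.00106 -5.3007e-04
  Equil       2.396 5.4729e-04     0.464     2.106
  solve Keq expr → x = -5.3007e-04; check Q = 1300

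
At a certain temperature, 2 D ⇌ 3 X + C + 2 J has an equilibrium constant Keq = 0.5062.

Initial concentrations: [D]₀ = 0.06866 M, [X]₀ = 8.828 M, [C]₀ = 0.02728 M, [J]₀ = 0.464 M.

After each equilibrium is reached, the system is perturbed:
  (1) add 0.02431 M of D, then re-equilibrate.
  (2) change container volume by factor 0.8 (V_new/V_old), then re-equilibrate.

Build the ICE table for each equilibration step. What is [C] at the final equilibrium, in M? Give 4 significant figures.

[C]_eq = 5.0218e-05 M

Q₀ = 857.2 vs Keq = 0.5062 ⇒ Q>K, reverse
Step 1:
                  D         X         C         J
  init      0.06866     8.828   0.02728     0.464
  Δ         0.05442  -0.08164  -0.02721  -0.05442
  eq         0.1231     8.746 6.8323e-05    0.4096
  solve Keq expr → x = -0.02721; check Q = 0.5062
Then add 0.02431 M of D.
Step 2:
                  D         X         C         J
  init       0.1474     8.746 6.8323e-05    0.4096
  Δ       -5.9089e-05 8.8633e-05 2.9544e-05 5.9089e-05
  eq         0.1473     8.746 9.7867e-05    0.4096
  solve Keq expr → x = 2.9544e-05; check Q = 0.5062
Then change container volume by factor 0.8 (V_new/V_old).
Step 3:
                  D         X         C         J
  init       0.1842     10.93 1.2233e-04     0.512
  Δ       1.4423e-04 -2.1635e-04 -7.2116e-05 -1.4423e-04
  eq         0.1843     10.93 5.0218e-05    0.5119
  solve Keq expr → x = -7.2116e-05; check Q = 0.5062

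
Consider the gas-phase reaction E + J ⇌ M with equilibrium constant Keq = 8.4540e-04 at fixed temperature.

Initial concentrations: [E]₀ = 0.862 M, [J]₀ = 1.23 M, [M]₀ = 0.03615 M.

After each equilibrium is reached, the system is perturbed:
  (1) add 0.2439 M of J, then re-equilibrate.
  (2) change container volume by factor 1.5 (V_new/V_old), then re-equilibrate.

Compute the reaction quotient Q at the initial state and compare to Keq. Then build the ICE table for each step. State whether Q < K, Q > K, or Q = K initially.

Q₀ = 0.0341 vs Keq = 8.4540e-04 ⇒ Q>K, reverse
Step 1:
                   E          J          M
  init         0.862       1.23    0.03615
  Δ          0.03519    0.03519   -0.03519
  eq          0.8972      1.265 9.5963e-04
  solve Keq expr → x = -0.03519; check Q = 8.4540e-04
Then add 0.2439 M of J.
Step 2:
                   E          J          M
  init        0.8972      1.509 9.5963e-04
  Δ       -1.8462e-04 -1.8462e-04 1.8462e-04
  eq           0.897      1.509   0.001144
  solve Keq expr → x = 1.8462e-04; check Q = 8.4540e-04
Then change container volume by factor 1.5 (V_new/V_old).
Step 3:
                   E          J          M
  init         0.598      1.006 7.6283e-04
  Δ       2.5393e-04 2.5393e-04 -2.5393e-04
  eq          0.5983      1.006 5.0890e-04
  solve Keq expr → x = -2.5393e-04; check Q = 8.4540e-04

Q₀ = 0.0341; Q > K (proceeds reverse)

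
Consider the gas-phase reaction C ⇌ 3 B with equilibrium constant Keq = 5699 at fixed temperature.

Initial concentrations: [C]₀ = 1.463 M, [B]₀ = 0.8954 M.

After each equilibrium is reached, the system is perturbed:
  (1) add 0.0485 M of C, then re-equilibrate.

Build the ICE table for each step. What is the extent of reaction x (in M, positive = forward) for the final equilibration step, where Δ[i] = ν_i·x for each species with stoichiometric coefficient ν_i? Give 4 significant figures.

Q₀ = 0.4907 vs Keq = 5699 ⇒ Q<K, forward
Step 1:
                   C          B
  init         1.463     0.8954
  Δ           -1.438      4.315
  eq         0.02481       5.21
  solve Keq expr → x = 1.438; check Q = 5699
Then add 0.0485 M of C.
Step 2:
                   C          B
  init       0.07331       5.21
  Δ         -0.04645     0.1394
  eq         0.02686      5.349
  solve Keq expr → x = 0.04645; check Q = 5699

x = 0.04645 M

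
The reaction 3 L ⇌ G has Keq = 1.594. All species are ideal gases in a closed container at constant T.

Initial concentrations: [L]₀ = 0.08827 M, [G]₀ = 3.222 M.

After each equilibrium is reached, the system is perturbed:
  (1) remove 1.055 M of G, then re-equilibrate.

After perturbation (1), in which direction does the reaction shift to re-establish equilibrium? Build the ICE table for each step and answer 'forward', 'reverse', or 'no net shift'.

Q₀ = 4685 vs Keq = 1.594 ⇒ Q>K, reverse
Step 1:
                    L           G
  Initial     0.08827       3.222
  Change        1.125      -0.375
  Equil         1.213       2.847
  solve Keq expr → x = -0.375; check Q = 1.594
Then remove 1.055 M of G.
Step 2:
                    L           G
  Initial       1.213       1.792
  Change      -0.1631     0.05436
  Equil          1.05       1.846
  solve Keq expr → x = 0.05436; check Q = 1.594

Direction: forward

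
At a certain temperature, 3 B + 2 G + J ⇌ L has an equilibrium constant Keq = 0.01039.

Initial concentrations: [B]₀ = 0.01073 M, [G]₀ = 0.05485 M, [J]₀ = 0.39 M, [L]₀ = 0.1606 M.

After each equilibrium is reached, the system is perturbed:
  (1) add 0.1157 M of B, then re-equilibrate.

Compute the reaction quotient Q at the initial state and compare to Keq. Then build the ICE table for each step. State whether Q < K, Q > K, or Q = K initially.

Q₀ = 1.1080e+08; Q > K (proceeds reverse)

Q₀ = 1.1080e+08 vs Keq = 0.01039 ⇒ Q>K, reverse
Step 1:
                    B           G           J           L
  init        0.01073     0.05485        0.39      0.1606
  Δ            0.4815       0.321      0.1605     -0.1605
  eq           0.4922      0.3759      0.5505  9.6373e-05
  solve Keq expr → x = -0.1605; check Q = 0.01039
Then add 0.1157 M of B.
Step 2:
                    B           G           J           L
  init         0.6079      0.3759      0.5505  9.6373e-05
  Δ       -2.5429e-04 -1.6952e-04 -8.4762e-05  8.4762e-05
  eq           0.6077      0.3757      0.5504  1.8113e-04
  solve Keq expr → x = 8.4762e-05; check Q = 0.01039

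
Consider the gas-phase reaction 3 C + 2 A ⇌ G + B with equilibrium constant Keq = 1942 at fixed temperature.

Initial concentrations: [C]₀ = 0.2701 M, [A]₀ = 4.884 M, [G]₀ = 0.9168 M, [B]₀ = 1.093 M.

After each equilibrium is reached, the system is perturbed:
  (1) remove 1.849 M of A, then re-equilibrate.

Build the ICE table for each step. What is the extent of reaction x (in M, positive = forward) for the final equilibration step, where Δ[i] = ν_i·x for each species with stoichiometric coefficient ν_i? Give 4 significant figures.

Q₀ = 2.132 vs Keq = 1942 ⇒ Q<K, forward
Step 1:
                   C          A          G          B
  Initial     0.2701      4.884     0.9168      1.093
  Change     -0.2401    -0.1601    0.08004    0.08004
  Equil      0.02999      4.724     0.9968      1.173
  solve Keq expr → x = 0.08004; check Q = 1942
Then remove 1.849 M of A.
Step 2:
                   C          A          G          B
  Initial    0.02999      2.875     0.9968      1.173
  Change      0.0116   0.007731  -0.003866  -0.003866
  Equil      0.04159      2.883      0.993      1.169
  solve Keq expr → x = -0.003866; check Q = 1942

x = -0.003866 M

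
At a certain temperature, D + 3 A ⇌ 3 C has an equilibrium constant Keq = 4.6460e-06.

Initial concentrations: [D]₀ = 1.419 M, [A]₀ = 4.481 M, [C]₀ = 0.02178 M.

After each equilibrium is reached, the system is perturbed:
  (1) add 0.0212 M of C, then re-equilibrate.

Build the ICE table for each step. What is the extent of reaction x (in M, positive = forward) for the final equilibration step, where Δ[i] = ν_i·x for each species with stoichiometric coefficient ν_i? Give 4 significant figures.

x = -0.006893 M

Q₀ = 8.0922e-08 vs Keq = 4.6460e-06 ⇒ Q<K, forward
Step 1:
                    D           A           C
  init          1.419       4.481     0.02178
  Δ          -0.02024    -0.06071     0.06071
  eq            1.399        4.42     0.08249
  solve Keq expr → x = 0.02024; check Q = 4.6460e-06
Then add 0.0212 M of C.
Step 2:
                    D           A           C
  init          1.399        4.42      0.1037
  Δ          0.006893     0.02068    -0.02068
  eq            1.406       4.441     0.08301
  solve Keq expr → x = -0.006893; check Q = 4.6460e-06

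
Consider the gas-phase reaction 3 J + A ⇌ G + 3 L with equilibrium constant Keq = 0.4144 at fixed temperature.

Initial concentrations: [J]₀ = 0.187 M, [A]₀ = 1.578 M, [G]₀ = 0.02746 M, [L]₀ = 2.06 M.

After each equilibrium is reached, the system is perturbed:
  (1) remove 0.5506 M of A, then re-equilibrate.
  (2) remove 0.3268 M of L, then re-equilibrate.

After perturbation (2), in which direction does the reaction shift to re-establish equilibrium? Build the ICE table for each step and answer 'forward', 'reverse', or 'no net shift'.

Q₀ = 23.26 vs Keq = 0.4144 ⇒ Q>K, reverse
Step 1:
                    J           A           G           L
  init          0.187       1.578     0.02746        2.06
  Δ           0.07764     0.02588    -0.02588    -0.07764
  eq           0.2646       1.604    0.001581       1.982
  solve Keq expr → x = -0.02588; check Q = 0.4144
Then remove 0.5506 M of A.
Step 2:
                    J           A           G           L
  init         0.2646       1.053    0.001581       1.982
  Δ          0.001564  5.2127e-04 -5.2127e-04   -0.001564
  eq           0.2662       1.054     0.00106       1.981
  solve Keq expr → x = -5.2127e-04; check Q = 0.4144
Then remove 0.3268 M of L.
Step 3:
                    J           A           G           L
  init         0.2662       1.054     0.00106       1.654
  Δ         -0.002128 -7.0925e-04  7.0925e-04    0.002128
  eq           0.2641       1.053    0.001769       1.656
  solve Keq expr → x = 7.0925e-04; check Q = 0.4144

Direction: forward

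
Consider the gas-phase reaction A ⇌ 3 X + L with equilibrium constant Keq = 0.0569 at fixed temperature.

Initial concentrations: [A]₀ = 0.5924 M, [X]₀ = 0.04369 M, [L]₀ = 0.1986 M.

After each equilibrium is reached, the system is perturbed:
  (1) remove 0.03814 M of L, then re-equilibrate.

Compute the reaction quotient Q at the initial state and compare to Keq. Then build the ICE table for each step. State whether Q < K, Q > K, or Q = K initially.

Q₀ = 2.7958e-05; Q < K (proceeds forward)

Q₀ = 2.7958e-05 vs Keq = 0.0569 ⇒ Q<K, forward
Step 1:
                   A          X          L
  I           0.5924    0.04369     0.1986
  C          -0.1293     0.3879     0.1293
  E           0.4631     0.4315     0.3279
  solve Keq expr → x = 0.1293; check Q = 0.0569
Then remove 0.03814 M of L.
Step 2:
                   A          X          L
  I           0.4631     0.4315     0.2897
  C        -0.004736    0.01421   0.004736
  E           0.4584     0.4458     0.2945
  solve Keq expr → x = 0.004736; check Q = 0.0569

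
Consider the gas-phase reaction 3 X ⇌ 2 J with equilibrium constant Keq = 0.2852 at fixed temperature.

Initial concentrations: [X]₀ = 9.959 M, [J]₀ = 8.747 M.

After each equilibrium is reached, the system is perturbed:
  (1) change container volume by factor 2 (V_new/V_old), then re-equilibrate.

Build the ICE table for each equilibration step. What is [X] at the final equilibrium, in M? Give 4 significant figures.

[X]_eq = 4.328 M

Q₀ = 0.07746 vs Keq = 0.2852 ⇒ Q<K, forward
Step 1:
                   X          J
  I            9.959      8.747
  C           -2.664      1.776
  E            7.295      10.52
  solve Keq expr → x = 0.8879; check Q = 0.2852
Then change container volume by factor 2 (V_new/V_old).
Step 2:
                   X          J
  I            3.648      5.261
  C           0.6801    -0.4534
  E            4.328      4.808
  solve Keq expr → x = -0.2267; check Q = 0.2852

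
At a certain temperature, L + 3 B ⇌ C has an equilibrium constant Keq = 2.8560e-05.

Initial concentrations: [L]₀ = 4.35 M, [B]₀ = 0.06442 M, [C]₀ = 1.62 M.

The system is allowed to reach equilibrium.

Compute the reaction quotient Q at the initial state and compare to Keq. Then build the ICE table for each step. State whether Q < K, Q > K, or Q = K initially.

Q₀ = 1393; Q > K (proceeds reverse)

Q₀ = 1393 vs Keq = 2.8560e-05 ⇒ Q>K, reverse
Step 1:
                   L          B          C
  I             4.35    0.06442       1.62
  C              1.6      4.801       -1.6
  E             5.95      4.866    0.01958
  solve Keq expr → x = -1.6; check Q = 2.8560e-05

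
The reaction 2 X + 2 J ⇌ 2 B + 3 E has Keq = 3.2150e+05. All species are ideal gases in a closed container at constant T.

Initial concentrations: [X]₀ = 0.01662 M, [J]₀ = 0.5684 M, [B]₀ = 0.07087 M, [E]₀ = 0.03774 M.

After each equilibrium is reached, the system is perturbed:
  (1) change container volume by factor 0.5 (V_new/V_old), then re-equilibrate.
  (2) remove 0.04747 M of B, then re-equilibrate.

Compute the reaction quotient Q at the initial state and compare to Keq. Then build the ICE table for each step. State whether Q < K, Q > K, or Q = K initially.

Q₀ = 0.003025; Q < K (proceeds forward)

Q₀ = 0.003025 vs Keq = 3.2150e+05 ⇒ Q<K, forward
Step 1:
                  X         J         B         E
  Initial   0.01662    0.5684   0.07087   0.03774
  Change   -0.01662  -0.01662   0.01662   0.02492
  Equil   4.3863e-06    0.5518   0.08749   0.06266
  solve Keq expr → x = 0.008308; check Q = 3.2150e+05
Then change container volume by factor 0.5 (V_new/V_old).
Step 2:
                  X         J         B         E
  Initial 8.7726e-06     1.104     0.175    0.1253
  Change  3.6326e-06 3.6326e-06 -3.6326e-06 -5.4489e-06
  Equil   1.2405e-05     1.104     0.175    0.1253
  solve Keq expr → x = -1.8163e-06; check Q = 3.2150e+05
Then remove 0.04747 M of B.
Step 3:
                  X         J         B         E
  Initial 1.2405e-05     1.104    0.1275    0.1253
  Change  -3.3648e-06 -3.3648e-06 3.3648e-06 5.0472e-06
  Equil   9.0404e-06     1.104    0.1275    0.1253
  solve Keq expr → x = 1.6824e-06; check Q = 3.2150e+05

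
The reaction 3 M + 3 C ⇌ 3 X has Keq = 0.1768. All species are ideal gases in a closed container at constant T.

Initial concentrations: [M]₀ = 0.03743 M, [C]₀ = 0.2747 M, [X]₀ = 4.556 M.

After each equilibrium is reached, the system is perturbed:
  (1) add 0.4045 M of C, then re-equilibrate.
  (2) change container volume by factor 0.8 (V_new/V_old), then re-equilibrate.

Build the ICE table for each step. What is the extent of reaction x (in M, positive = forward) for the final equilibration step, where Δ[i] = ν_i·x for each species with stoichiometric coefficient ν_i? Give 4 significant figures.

Q₀ = 8.6999e+07 vs Keq = 0.1768 ⇒ Q>K, reverse
Step 1:
                    M           C           X
  I           0.03743      0.2747       4.556
  C             1.987       1.987      -1.987
  E             2.024       2.261       2.569
  solve Keq expr → x = -0.6623; check Q = 0.1768
Then add 0.4045 M of C.
Step 2:
                    M           C           X
  I             2.024       2.666       2.569
  C           -0.1291     -0.1291      0.1291
  E             1.895       2.537       2.698
  solve Keq expr → x = 0.04303; check Q = 0.1768
Then change container volume by factor 0.8 (V_new/V_old).
Step 3:
                    M           C           X
  I             2.369       3.171       3.373
  C           -0.2113     -0.2113      0.2113
  E             2.158        2.96       3.584
  solve Keq expr → x = 0.07043; check Q = 0.1768

x = 0.07043 M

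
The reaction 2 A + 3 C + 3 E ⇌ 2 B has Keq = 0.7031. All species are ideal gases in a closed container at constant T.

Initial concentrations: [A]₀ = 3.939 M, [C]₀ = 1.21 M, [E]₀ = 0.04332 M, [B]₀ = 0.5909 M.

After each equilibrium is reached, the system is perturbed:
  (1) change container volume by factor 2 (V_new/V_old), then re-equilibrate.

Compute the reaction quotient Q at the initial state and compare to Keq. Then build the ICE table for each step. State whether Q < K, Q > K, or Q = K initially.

Q₀ = 156.3 vs Keq = 0.7031 ⇒ Q>K, reverse
Step 1:
                  A         C         E         B
  Initial     3.939      1.21   0.04332    0.5909
  Change     0.1047    0.1571    0.1571   -0.1047
  Equil       4.044     1.367    0.2004    0.4862
  solve Keq expr → x = -0.05236; check Q = 0.7031
Then change container volume by factor 2 (V_new/V_old).
Step 2:
                  A         C         E         B
  Initial     2.022    0.6835    0.1002    0.2431
  Change     0.0912    0.1368    0.1368   -0.0912
  Equil       2.113    0.8203     0.237    0.1519
  solve Keq expr → x = -0.0456; check Q = 0.7031

Q₀ = 156.3; Q > K (proceeds reverse)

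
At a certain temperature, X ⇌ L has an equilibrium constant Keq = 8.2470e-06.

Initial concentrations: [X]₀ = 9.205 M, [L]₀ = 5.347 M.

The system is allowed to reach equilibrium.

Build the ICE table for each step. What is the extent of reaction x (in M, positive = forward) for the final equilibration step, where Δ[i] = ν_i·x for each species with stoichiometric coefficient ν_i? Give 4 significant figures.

x = -5.347 M

Q₀ = 0.5809 vs Keq = 8.2470e-06 ⇒ Q>K, reverse
Step 1:
                    X           L
  I             9.205       5.347
  C             5.347      -5.347
  E             14.55  1.2001e-04
  solve Keq expr → x = -5.347; check Q = 8.2470e-06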